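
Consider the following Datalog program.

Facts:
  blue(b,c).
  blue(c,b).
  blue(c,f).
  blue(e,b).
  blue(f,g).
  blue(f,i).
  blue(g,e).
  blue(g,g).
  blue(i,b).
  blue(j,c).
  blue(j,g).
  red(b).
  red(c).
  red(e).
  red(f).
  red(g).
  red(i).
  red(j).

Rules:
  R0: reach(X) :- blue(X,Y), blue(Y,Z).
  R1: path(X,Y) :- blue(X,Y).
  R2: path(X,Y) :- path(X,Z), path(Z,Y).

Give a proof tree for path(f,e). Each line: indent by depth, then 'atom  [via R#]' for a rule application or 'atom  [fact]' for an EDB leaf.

round 1: derive path(b,c) via R1 from blue(b,c)
round 1: derive path(c,b) via R1 from blue(c,b)
round 1: derive path(c,f) via R1 from blue(c,f)
round 1: derive path(e,b) via R1 from blue(e,b)
round 1: derive path(f,g) via R1 from blue(f,g)
round 1: derive path(f,i) via R1 from blue(f,i)
round 1: derive path(g,e) via R1 from blue(g,e)
round 1: derive path(g,g) via R1 from blue(g,g)
round 1: derive path(i,b) via R1 from blue(i,b)
round 1: derive path(j,c) via R1 from blue(j,c)
round 1: derive path(j,g) via R1 from blue(j,g)
round 2: derive path(b,b) via R2 from path(b,c), path(c,b)
round 2: derive path(b,f) via R2 from path(b,c), path(c,f)
round 2: derive path(c,c) via R2 from path(c,b), path(b,c)
round 2: derive path(c,g) via R2 from path(c,f), path(f,g)
round 2: derive path(c,i) via R2 from path(c,f), path(f,i)
round 2: derive path(e,c) via R2 from path(e,b), path(b,c)
round 2: derive path(f,b) via R2 from path(f,i), path(i,b)
round 2: derive path(f,e) via R2 from path(f,g), path(g,e)
round 2: derive path(g,b) via R2 from path(g,e), path(e,b)
round 2: derive path(i,c) via R2 from path(i,b), path(b,c)
round 2: derive path(j,b) via R2 from path(j,c), path(c,b)
round 2: derive path(j,e) via R2 from path(j,g), path(g,e)
round 2: derive path(j,f) via R2 from path(j,c), path(c,f)
round 3: derive path(b,e) via R2 from path(b,f), path(f,e)
round 3: derive path(b,g) via R2 from path(b,c), path(c,g)
round 3: derive path(b,i) via R2 from path(b,c), path(c,i)
round 3: derive path(c,e) via R2 from path(c,f), path(f,e)
round 3: derive path(e,f) via R2 from path(e,b), path(b,f)
round 3: derive path(e,g) via R2 from path(e,c), path(c,g)
round 3: derive path(e,i) via R2 from path(e,c), path(c,i)
round 3: derive path(f,c) via R2 from path(f,b), path(b,c)
round 3: derive path(f,f) via R2 from path(f,b), path(b,f)
round 3: derive path(g,c) via R2 from path(g,b), path(b,c)
round 3: derive path(g,f) via R2 from path(g,b), path(b,f)
round 3: derive path(i,f) via R2 from path(i,b), path(b,f)
round 3: derive path(i,g) via R2 from path(i,c), path(c,g)
round 3: derive path(i,i) via R2 from path(i,c), path(c,i)
round 3: derive path(j,i) via R2 from path(j,c), path(c,i)
round 4: derive path(e,e) via R2 from path(e,b), path(b,e)
round 4: derive path(g,i) via R2 from path(g,b), path(b,i)
round 4: derive path(i,e) via R2 from path(i,b), path(b,e)

path(f,e)  [via R2]
  path(f,g)  [via R1]
    blue(f,g)  [fact]
  path(g,e)  [via R1]
    blue(g,e)  [fact]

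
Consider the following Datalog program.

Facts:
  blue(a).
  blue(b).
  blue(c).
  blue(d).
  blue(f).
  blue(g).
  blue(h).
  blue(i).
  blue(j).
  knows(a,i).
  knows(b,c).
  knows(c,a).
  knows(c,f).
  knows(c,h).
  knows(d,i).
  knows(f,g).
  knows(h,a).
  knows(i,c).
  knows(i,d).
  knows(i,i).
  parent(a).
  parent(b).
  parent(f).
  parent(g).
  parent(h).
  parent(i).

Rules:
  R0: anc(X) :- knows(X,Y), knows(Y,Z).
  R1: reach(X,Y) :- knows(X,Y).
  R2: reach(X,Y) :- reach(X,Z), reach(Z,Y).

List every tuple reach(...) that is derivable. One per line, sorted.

round 1: derive reach(a,i) via R1 from knows(a,i)
round 1: derive reach(b,c) via R1 from knows(b,c)
round 1: derive reach(c,a) via R1 from knows(c,a)
round 1: derive reach(c,f) via R1 from knows(c,f)
round 1: derive reach(c,h) via R1 from knows(c,h)
round 1: derive reach(d,i) via R1 from knows(d,i)
round 1: derive reach(f,g) via R1 from knows(f,g)
round 1: derive reach(h,a) via R1 from knows(h,a)
round 1: derive reach(i,c) via R1 from knows(i,c)
round 1: derive reach(i,d) via R1 from knows(i,d)
round 1: derive reach(i,i) via R1 from knows(i,i)
round 2: derive reach(a,c) via R2 from reach(a,i), reach(i,c)
round 2: derive reach(a,d) via R2 from reach(a,i), reach(i,d)
round 2: derive reach(b,a) via R2 from reach(b,c), reach(c,a)
round 2: derive reach(b,f) via R2 from reach(b,c), reach(c,f)
round 2: derive reach(b,h) via R2 from reach(b,c), reach(c,h)
round 2: derive reach(c,g) via R2 from reach(c,f), reach(f,g)
round 2: derive reach(c,i) via R2 from reach(c,a), reach(a,i)
round 2: derive reach(d,c) via R2 from reach(d,i), reach(i,c)
round 2: derive reach(d,d) via R2 from reach(d,i), reach(i,d)
round 2: derive reach(h,i) via R2 from reach(h,a), reach(a,i)
round 2: derive reach(i,a) via R2 from reach(i,c), reach(c,a)
round 2: derive reach(i,f) via R2 from reach(i,c), reach(c,f)
round 2: derive reach(i,h) via R2 from reach(i,c), reach(c,h)
round 3: derive reach(a,a) via R2 from reach(a,c), reach(c,a)
round 3: derive reach(a,f) via R2 from reach(a,c), reach(c,f)
round 3: derive reach(a,g) via R2 from reach(a,c), reach(c,g)
round 3: derive reach(a,h) via R2 from reach(a,c), reach(c,h)
round 3: derive reach(b,d) via R2 from reach(b,a), reach(a,d)
round 3: derive reach(b,g) via R2 from reach(b,c), reach(c,g)
round 3: derive reach(b,i) via R2 from reach(b,a), reach(a,i)
round 3: derive reach(c,c) via R2 from reach(c,a), reach(a,c)
round 3: derive reach(c,d) via R2 from reach(c,a), reach(a,d)
round 3: derive reach(d,a) via R2 from reach(d,c), reach(c,a)
round 3: derive reach(d,f) via R2 from reach(d,c), reach(c,f)
round 3: derive reach(d,g) via R2 from reach(d,c), reach(c,g)
round 3: derive reach(d,h) via R2 from reach(d,c), reach(c,h)
round 3: derive reach(h,c) via R2 from reach(h,a), reach(a,c)
round 3: derive reach(h,d) via R2 from reach(h,a), reach(a,d)
round 3: derive reach(h,f) via R2 from reach(h,i), reach(i,f)
round 3: derive reach(h,h) via R2 from reach(h,i), reach(i,h)
round 3: derive reach(i,g) via R2 from reach(i,c), reach(c,g)
round 4: derive reach(h,g) via R2 from reach(h,a), reach(a,g)

reach(a,a)
reach(a,c)
reach(a,d)
reach(a,f)
reach(a,g)
reach(a,h)
reach(a,i)
reach(b,a)
reach(b,c)
reach(b,d)
reach(b,f)
reach(b,g)
reach(b,h)
reach(b,i)
reach(c,a)
reach(c,c)
reach(c,d)
reach(c,f)
reach(c,g)
reach(c,h)
reach(c,i)
reach(d,a)
reach(d,c)
reach(d,d)
reach(d,f)
reach(d,g)
reach(d,h)
reach(d,i)
reach(f,g)
reach(h,a)
reach(h,c)
reach(h,d)
reach(h,f)
reach(h,g)
reach(h,h)
reach(h,i)
reach(i,a)
reach(i,c)
reach(i,d)
reach(i,f)
reach(i,g)
reach(i,h)
reach(i,i)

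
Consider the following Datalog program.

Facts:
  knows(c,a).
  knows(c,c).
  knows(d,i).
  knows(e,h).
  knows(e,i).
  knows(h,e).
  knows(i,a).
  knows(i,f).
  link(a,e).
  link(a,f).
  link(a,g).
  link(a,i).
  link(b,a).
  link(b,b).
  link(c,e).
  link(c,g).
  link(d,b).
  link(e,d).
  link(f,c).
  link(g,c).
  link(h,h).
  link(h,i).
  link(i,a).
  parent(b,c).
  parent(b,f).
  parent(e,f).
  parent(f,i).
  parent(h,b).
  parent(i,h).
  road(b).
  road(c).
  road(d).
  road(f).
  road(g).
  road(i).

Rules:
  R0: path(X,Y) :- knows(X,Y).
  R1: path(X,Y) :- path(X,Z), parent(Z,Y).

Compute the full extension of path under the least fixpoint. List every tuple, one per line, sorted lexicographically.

round 1: derive path(c,a) via R0 from knows(c,a)
round 1: derive path(c,c) via R0 from knows(c,c)
round 1: derive path(d,i) via R0 from knows(d,i)
round 1: derive path(e,h) via R0 from knows(e,h)
round 1: derive path(e,i) via R0 from knows(e,i)
round 1: derive path(h,e) via R0 from knows(h,e)
round 1: derive path(i,a) via R0 from knows(i,a)
round 1: derive path(i,f) via R0 from knows(i,f)
round 2: derive path(d,h) via R1 from path(d,i), parent(i,h)
round 2: derive path(e,b) via R1 from path(e,h), parent(h,b)
round 2: derive path(h,f) via R1 from path(h,e), parent(e,f)
round 2: derive path(i,i) via R1 from path(i,f), parent(f,i)
round 3: derive path(d,b) via R1 from path(d,h), parent(h,b)
round 3: derive path(e,c) via R1 from path(e,b), parent(b,c)
round 3: derive path(e,f) via R1 from path(e,b), parent(b,f)
round 3: derive path(h,i) via R1 from path(h,f), parent(f,i)
round 3: derive path(i,h) via R1 from path(i,i), parent(i,h)
round 4: derive path(d,c) via R1 from path(d,b), parent(b,c)
round 4: derive path(d,f) via R1 from path(d,b), parent(b,f)
round 4: derive path(h,h) via R1 from path(h,i), parent(i,h)
round 4: derive path(i,b) via R1 from path(i,h), parent(h,b)
round 5: derive path(h,b) via R1 from path(h,h), parent(h,b)
round 5: derive path(i,c) via R1 from path(i,b), parent(b,c)
round 6: derive path(h,c) via R1 from path(h,b), parent(b,c)

path(c,a)
path(c,c)
path(d,b)
path(d,c)
path(d,f)
path(d,h)
path(d,i)
path(e,b)
path(e,c)
path(e,f)
path(e,h)
path(e,i)
path(h,b)
path(h,c)
path(h,e)
path(h,f)
path(h,h)
path(h,i)
path(i,a)
path(i,b)
path(i,c)
path(i,f)
path(i,h)
path(i,i)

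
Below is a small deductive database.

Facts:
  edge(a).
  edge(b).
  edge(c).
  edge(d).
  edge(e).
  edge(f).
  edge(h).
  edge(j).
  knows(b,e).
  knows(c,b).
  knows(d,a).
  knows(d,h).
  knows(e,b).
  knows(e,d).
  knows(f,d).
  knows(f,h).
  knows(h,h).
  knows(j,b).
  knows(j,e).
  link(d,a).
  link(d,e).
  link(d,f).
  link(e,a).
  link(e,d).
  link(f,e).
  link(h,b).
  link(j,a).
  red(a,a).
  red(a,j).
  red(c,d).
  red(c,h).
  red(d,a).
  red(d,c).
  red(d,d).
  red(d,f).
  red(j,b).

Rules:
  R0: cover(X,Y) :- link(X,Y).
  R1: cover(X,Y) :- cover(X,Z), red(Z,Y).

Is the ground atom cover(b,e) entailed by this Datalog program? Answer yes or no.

round 1: derive cover(d,a) via R0 from link(d,a)
round 1: derive cover(d,e) via R0 from link(d,e)
round 1: derive cover(d,f) via R0 from link(d,f)
round 1: derive cover(e,a) via R0 from link(e,a)
round 1: derive cover(e,d) via R0 from link(e,d)
round 1: derive cover(f,e) via R0 from link(f,e)
round 1: derive cover(h,b) via R0 from link(h,b)
round 1: derive cover(j,a) via R0 from link(j,a)
round 2: derive cover(d,j) via R1 from cover(d,a), red(a,j)
round 2: derive cover(e,c) via R1 from cover(e,d), red(d,c)
round 2: derive cover(e,f) via R1 from cover(e,d), red(d,f)
round 2: derive cover(e,j) via R1 from cover(e,a), red(a,j)
round 2: derive cover(j,j) via R1 from cover(j,a), red(a,j)
round 3: derive cover(d,b) via R1 from cover(d,j), red(j,b)
round 3: derive cover(e,b) via R1 from cover(e,j), red(j,b)
round 3: derive cover(e,h) via R1 from cover(e,c), red(c,h)
round 3: derive cover(j,b) via R1 from cover(j,j), red(j,b)

no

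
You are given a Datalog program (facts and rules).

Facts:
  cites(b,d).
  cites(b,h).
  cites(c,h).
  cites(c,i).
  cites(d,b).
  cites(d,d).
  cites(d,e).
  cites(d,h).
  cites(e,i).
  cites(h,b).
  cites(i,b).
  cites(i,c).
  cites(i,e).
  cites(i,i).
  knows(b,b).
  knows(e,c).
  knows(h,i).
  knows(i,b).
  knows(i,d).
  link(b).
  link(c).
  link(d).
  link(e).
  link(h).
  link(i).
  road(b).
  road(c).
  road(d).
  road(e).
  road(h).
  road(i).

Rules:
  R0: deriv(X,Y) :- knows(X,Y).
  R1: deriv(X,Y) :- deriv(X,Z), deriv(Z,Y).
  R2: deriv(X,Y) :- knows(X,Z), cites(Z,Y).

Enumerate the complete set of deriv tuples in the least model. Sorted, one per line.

round 1: derive deriv(b,b) via R0 from knows(b,b)
round 1: derive deriv(e,c) via R0 from knows(e,c)
round 1: derive deriv(h,i) via R0 from knows(h,i)
round 1: derive deriv(i,b) via R0 from knows(i,b)
round 1: derive deriv(i,d) via R0 from knows(i,d)
round 1: derive deriv(b,d) via R2 from knows(b,b), cites(b,d)
round 1: derive deriv(b,h) via R2 from knows(b,b), cites(b,h)
round 1: derive deriv(e,h) via R2 from knows(e,c), cites(c,h)
round 1: derive deriv(e,i) via R2 from knows(e,c), cites(c,i)
round 1: derive deriv(h,b) via R2 from knows(h,i), cites(i,b)
round 1: derive deriv(h,c) via R2 from knows(h,i), cites(i,c)
round 1: derive deriv(h,e) via R2 from knows(h,i), cites(i,e)
round 1: derive deriv(i,e) via R2 from knows(i,d), cites(d,e)
round 1: derive deriv(i,h) via R2 from knows(i,b), cites(b,h)
round 2: derive deriv(b,c) via R1 from deriv(b,h), deriv(h,c)
round 2: derive deriv(b,e) via R1 from deriv(b,h), deriv(h,e)
round 2: derive deriv(b,i) via R1 from deriv(b,h), deriv(h,i)
round 2: derive deriv(e,b) via R1 from deriv(e,h), deriv(h,b)
round 2: derive deriv(e,d) via R1 from deriv(e,i), deriv(i,d)
round 2: derive deriv(e,e) via R1 from deriv(e,h), deriv(h,e)
round 2: derive deriv(h,d) via R1 from deriv(h,b), deriv(b,d)
round 2: derive deriv(h,h) via R1 from deriv(h,b), deriv(b,h)
round 2: derive deriv(i,c) via R1 from deriv(i,e), deriv(e,c)
round 2: derive deriv(i,i) via R1 from deriv(i,e), deriv(e,i)

deriv(b,b)
deriv(b,c)
deriv(b,d)
deriv(b,e)
deriv(b,h)
deriv(b,i)
deriv(e,b)
deriv(e,c)
deriv(e,d)
deriv(e,e)
deriv(e,h)
deriv(e,i)
deriv(h,b)
deriv(h,c)
deriv(h,d)
deriv(h,e)
deriv(h,h)
deriv(h,i)
deriv(i,b)
deriv(i,c)
deriv(i,d)
deriv(i,e)
deriv(i,h)
deriv(i,i)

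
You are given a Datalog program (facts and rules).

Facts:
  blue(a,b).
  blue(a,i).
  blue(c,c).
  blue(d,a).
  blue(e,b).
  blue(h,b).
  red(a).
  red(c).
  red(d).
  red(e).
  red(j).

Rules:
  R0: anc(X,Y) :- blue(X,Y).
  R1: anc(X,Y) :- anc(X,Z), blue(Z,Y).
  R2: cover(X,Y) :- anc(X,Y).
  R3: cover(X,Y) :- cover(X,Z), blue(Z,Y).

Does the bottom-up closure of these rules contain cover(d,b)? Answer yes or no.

round 1: derive anc(a,b) via R0 from blue(a,b)
round 1: derive anc(a,i) via R0 from blue(a,i)
round 1: derive anc(c,c) via R0 from blue(c,c)
round 1: derive anc(d,a) via R0 from blue(d,a)
round 1: derive anc(e,b) via R0 from blue(e,b)
round 1: derive anc(h,b) via R0 from blue(h,b)
round 2: derive anc(d,b) via R1 from anc(d,a), blue(a,b)
round 2: derive anc(d,i) via R1 from anc(d,a), blue(a,i)
round 2: derive cover(a,b) via R2 from anc(a,b)
round 2: derive cover(a,i) via R2 from anc(a,i)
round 2: derive cover(c,c) via R2 from anc(c,c)
round 2: derive cover(d,a) via R2 from anc(d,a)
round 2: derive cover(e,b) via R2 from anc(e,b)
round 2: derive cover(h,b) via R2 from anc(h,b)
round 3: derive cover(d,b) via R2 from anc(d,b)
round 3: derive cover(d,i) via R2 from anc(d,i)

yes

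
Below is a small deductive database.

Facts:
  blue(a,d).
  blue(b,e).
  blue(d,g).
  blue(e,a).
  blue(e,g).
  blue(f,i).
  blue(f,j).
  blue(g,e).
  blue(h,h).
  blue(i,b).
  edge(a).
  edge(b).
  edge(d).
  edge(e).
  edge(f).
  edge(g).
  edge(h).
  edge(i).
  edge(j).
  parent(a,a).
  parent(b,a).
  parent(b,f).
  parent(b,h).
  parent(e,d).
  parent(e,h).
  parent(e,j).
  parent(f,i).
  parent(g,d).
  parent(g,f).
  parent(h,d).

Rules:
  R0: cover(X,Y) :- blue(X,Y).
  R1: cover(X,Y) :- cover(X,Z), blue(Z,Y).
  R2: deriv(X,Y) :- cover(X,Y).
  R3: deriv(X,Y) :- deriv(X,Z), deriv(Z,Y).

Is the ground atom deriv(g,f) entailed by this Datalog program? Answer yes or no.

round 1: derive cover(a,d) via R0 from blue(a,d)
round 1: derive cover(b,e) via R0 from blue(b,e)
round 1: derive cover(d,g) via R0 from blue(d,g)
round 1: derive cover(e,a) via R0 from blue(e,a)
round 1: derive cover(e,g) via R0 from blue(e,g)
round 1: derive cover(f,i) via R0 from blue(f,i)
round 1: derive cover(f,j) via R0 from blue(f,j)
round 1: derive cover(g,e) via R0 from blue(g,e)
round 1: derive cover(h,h) via R0 from blue(h,h)
round 1: derive cover(i,b) via R0 from blue(i,b)
round 2: derive cover(a,g) via R1 from cover(a,d), blue(d,g)
round 2: derive cover(b,a) via R1 from cover(b,e), blue(e,a)
round 2: derive cover(b,g) via R1 from cover(b,e), blue(e,g)
round 2: derive cover(d,e) via R1 from cover(d,g), blue(g,e)
round 2: derive cover(e,d) via R1 from cover(e,a), blue(a,d)
round 2: derive cover(e,e) via R1 from cover(e,g), blue(g,e)
round 2: derive cover(f,b) via R1 from cover(f,i), blue(i,b)
round 2: derive cover(g,a) via R1 from cover(g,e), blue(e,a)
round 2: derive cover(g,g) via R1 from cover(g,e), blue(e,g)
round 2: derive cover(i,e) via R1 from cover(i,b), blue(b,e)
round 2: derive deriv(a,d) via R2 from cover(a,d)
round 2: derive deriv(b,e) via R2 from cover(b,e)
round 2: derive deriv(d,g) via R2 from cover(d,g)
round 2: derive deriv(e,a) via R2 from cover(e,a)
round 2: derive deriv(e,g) via R2 from cover(e,g)
round 2: derive deriv(f,i) via R2 from cover(f,i)
round 2: derive deriv(f,j) via R2 from cover(f,j)
round 2: derive deriv(g,e) via R2 from cover(g,e)
round 2: derive deriv(h,h) via R2 from cover(h,h)
round 2: derive deriv(i,b) via R2 from cover(i,b)
round 3: derive cover(a,e) via R1 from cover(a,g), blue(g,e)
round 3: derive cover(b,d) via R1 from cover(b,a), blue(a,d)
round 3: derive cover(d,a) via R1 from cover(d,e), blue(e,a)
round 3: derive cover(f,e) via R1 from cover(f,b), blue(b,e)
round 3: derive cover(g,d) via R1 from cover(g,a), blue(a,d)
round 3: derive cover(i,a) via R1 from cover(i,e), blue(e,a)
round 3: derive cover(i,g) via R1 from cover(i,e), blue(e,g)
round 3: derive deriv(a,g) via R2 from cover(a,g)
round 3: derive deriv(b,a) via R2 from cover(b,a)
round 3: derive deriv(b,g) via R2 from cover(b,g)
round 3: derive deriv(d,e) via R2 from cover(d,e)
round 3: derive deriv(e,d) via R2 from cover(e,d)
round 3: derive deriv(e,e) via R2 from cover(e,e)
round 3: derive deriv(f,b) via R2 from cover(f,b)
round 3: derive deriv(g,a) via R2 from cover(g,a)
round 3: derive deriv(g,g) via R2 from cover(g,g)
round 3: derive deriv(i,e) via R2 from cover(i,e)
round 4: derive cover(a,a) via R1 from cover(a,e), blue(e,a)
round 4: derive cover(d,d) via R1 from cover(d,a), blue(a,d)
round 4: derive cover(f,a) via R1 from cover(f,e), blue(e,a)
round 4: derive cover(f,g) via R1 from cover(f,e), blue(e,g)
round 4: derive cover(i,d) via R1 from cover(i,a), blue(a,d)
round 4: derive deriv(a,e) via R2 from cover(a,e)
round 4: derive deriv(b,d) via R2 from cover(b,d)
round 4: derive deriv(d,a) via R2 from cover(d,a)
round 4: derive deriv(f,e) via R2 from cover(f,e)
round 4: derive deriv(g,d) via R2 from cover(g,d)
round 4: derive deriv(i,a) via R2 from cover(i,a)
round 4: derive deriv(i,g) via R2 from cover(i,g)
round 4: derive deriv(a,a) via R3 from deriv(a,g), deriv(g,a)
round 4: derive deriv(d,d) via R3 from deriv(d,e), deriv(e,d)
round 4: derive deriv(f,a) via R3 from deriv(f,b), deriv(b,a)
round 4: derive deriv(f,g) via R3 from deriv(f,b), deriv(b,g)
round 4: derive deriv(i,d) via R3 from deriv(i,e), deriv(e,d)
round 5: derive cover(f,d) via R1 from cover(f,a), blue(a,d)
round 5: derive deriv(f,d) via R3 from deriv(f,a), deriv(a,d)

no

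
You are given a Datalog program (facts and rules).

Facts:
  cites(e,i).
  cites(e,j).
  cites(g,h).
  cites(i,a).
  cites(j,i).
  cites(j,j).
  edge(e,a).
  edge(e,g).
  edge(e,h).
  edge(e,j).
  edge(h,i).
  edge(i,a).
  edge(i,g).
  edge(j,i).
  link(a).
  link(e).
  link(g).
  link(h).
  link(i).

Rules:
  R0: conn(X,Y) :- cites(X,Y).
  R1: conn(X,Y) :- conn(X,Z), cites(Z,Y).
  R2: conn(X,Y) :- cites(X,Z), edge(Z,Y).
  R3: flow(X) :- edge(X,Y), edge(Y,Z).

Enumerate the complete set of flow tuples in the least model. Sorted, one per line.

round 1: derive flow(e) via R3 from edge(e,h), edge(h,i)
round 1: derive flow(h) via R3 from edge(h,i), edge(i,a)
round 1: derive flow(j) via R3 from edge(j,i), edge(i,a)

flow(e)
flow(h)
flow(j)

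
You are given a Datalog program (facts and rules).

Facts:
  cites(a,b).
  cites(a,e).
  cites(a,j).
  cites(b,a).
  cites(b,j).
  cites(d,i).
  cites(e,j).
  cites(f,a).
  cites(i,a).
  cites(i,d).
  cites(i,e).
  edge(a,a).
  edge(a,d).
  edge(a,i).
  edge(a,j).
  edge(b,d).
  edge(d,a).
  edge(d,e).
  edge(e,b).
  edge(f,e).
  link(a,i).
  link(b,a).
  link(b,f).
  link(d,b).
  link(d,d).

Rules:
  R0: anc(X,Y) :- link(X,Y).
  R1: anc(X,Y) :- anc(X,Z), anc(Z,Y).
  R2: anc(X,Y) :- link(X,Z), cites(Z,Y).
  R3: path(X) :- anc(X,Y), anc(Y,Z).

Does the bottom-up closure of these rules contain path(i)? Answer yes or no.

round 1: derive anc(a,i) via R0 from link(a,i)
round 1: derive anc(b,a) via R0 from link(b,a)
round 1: derive anc(b,f) via R0 from link(b,f)
round 1: derive anc(d,b) via R0 from link(d,b)
round 1: derive anc(d,d) via R0 from link(d,d)
round 1: derive anc(a,a) via R2 from link(a,i), cites(i,a)
round 1: derive anc(a,d) via R2 from link(a,i), cites(i,d)
round 1: derive anc(a,e) via R2 from link(a,i), cites(i,e)
round 1: derive anc(b,b) via R2 from link(b,a), cites(a,b)
round 1: derive anc(b,e) via R2 from link(b,a), cites(a,e)
round 1: derive anc(b,j) via R2 from link(b,a), cites(a,j)
round 1: derive anc(d,a) via R2 from link(d,b), cites(b,a)
round 1: derive anc(d,i) via R2 from link(d,d), cites(d,i)
round 1: derive anc(d,j) via R2 from link(d,b), cites(b,j)
round 2: derive anc(a,b) via R1 from anc(a,d), anc(d,b)
round 2: derive anc(a,j) via R1 from anc(a,d), anc(d,j)
round 2: derive anc(b,d) via R1 from anc(b,a), anc(a,d)
round 2: derive anc(b,i) via R1 from anc(b,a), anc(a,i)
round 2: derive anc(d,e) via R1 from anc(d,a), anc(a,e)
round 2: derive anc(d,f) via R1 from anc(d,b), anc(b,f)
round 2: derive path(a) via R3 from anc(a,a), anc(a,a)
round 2: derive path(b) via R3 from anc(b,a), anc(a,a)
round 2: derive path(d) via R3 from anc(d,a), anc(a,a)
round 3: derive anc(a,f) via R1 from anc(a,b), anc(b,f)

no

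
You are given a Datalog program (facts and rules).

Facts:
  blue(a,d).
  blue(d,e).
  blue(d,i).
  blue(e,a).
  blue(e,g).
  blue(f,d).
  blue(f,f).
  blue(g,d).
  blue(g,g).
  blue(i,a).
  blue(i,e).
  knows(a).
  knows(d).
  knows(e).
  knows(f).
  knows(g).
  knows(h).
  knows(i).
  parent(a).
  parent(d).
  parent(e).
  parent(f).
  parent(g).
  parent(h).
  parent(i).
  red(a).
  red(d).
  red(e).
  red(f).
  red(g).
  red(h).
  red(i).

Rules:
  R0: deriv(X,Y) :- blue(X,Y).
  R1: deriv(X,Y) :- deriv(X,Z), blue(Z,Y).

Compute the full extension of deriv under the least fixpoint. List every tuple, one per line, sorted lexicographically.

deriv(a,a)
deriv(a,d)
deriv(a,e)
deriv(a,g)
deriv(a,i)
deriv(d,a)
deriv(d,d)
deriv(d,e)
deriv(d,g)
deriv(d,i)
deriv(e,a)
deriv(e,d)
deriv(e,e)
deriv(e,g)
deriv(e,i)
deriv(f,a)
deriv(f,d)
deriv(f,e)
deriv(f,f)
deriv(f,g)
deriv(f,i)
deriv(g,a)
deriv(g,d)
deriv(g,e)
deriv(g,g)
deriv(g,i)
deriv(i,a)
deriv(i,d)
deriv(i,e)
deriv(i,g)
deriv(i,i)

round 1: derive deriv(a,d) via R0 from blue(a,d)
round 1: derive deriv(d,e) via R0 from blue(d,e)
round 1: derive deriv(d,i) via R0 from blue(d,i)
round 1: derive deriv(e,a) via R0 from blue(e,a)
round 1: derive deriv(e,g) via R0 from blue(e,g)
round 1: derive deriv(f,d) via R0 from blue(f,d)
round 1: derive deriv(f,f) via R0 from blue(f,f)
round 1: derive deriv(g,d) via R0 from blue(g,d)
round 1: derive deriv(g,g) via R0 from blue(g,g)
round 1: derive deriv(i,a) via R0 from blue(i,a)
round 1: derive deriv(i,e) via R0 from blue(i,e)
round 2: derive deriv(a,e) via R1 from deriv(a,d), blue(d,e)
round 2: derive deriv(a,i) via R1 from deriv(a,d), blue(d,i)
round 2: derive deriv(d,a) via R1 from deriv(d,e), blue(e,a)
round 2: derive deriv(d,g) via R1 from deriv(d,e), blue(e,g)
round 2: derive deriv(e,d) via R1 from deriv(e,a), blue(a,d)
round 2: derive deriv(f,e) via R1 from deriv(f,d), blue(d,e)
round 2: derive deriv(f,i) via R1 from deriv(f,d), blue(d,i)
round 2: derive deriv(g,e) via R1 from deriv(g,d), blue(d,e)
round 2: derive deriv(g,i) via R1 from deriv(g,d), blue(d,i)
round 2: derive deriv(i,d) via R1 from deriv(i,a), blue(a,d)
round 2: derive deriv(i,g) via R1 from deriv(i,e), blue(e,g)
round 3: derive deriv(a,a) via R1 from deriv(a,e), blue(e,a)
round 3: derive deriv(a,g) via R1 from deriv(a,e), blue(e,g)
round 3: derive deriv(d,d) via R1 from deriv(d,a), blue(a,d)
round 3: derive deriv(e,e) via R1 from deriv(e,d), blue(d,e)
round 3: derive deriv(e,i) via R1 from deriv(e,d), blue(d,i)
round 3: derive deriv(f,a) via R1 from deriv(f,e), blue(e,a)
round 3: derive deriv(f,g) via R1 from deriv(f,e), blue(e,g)
round 3: derive deriv(g,a) via R1 from deriv(g,e), blue(e,a)
round 3: derive deriv(i,i) via R1 from deriv(i,d), blue(d,i)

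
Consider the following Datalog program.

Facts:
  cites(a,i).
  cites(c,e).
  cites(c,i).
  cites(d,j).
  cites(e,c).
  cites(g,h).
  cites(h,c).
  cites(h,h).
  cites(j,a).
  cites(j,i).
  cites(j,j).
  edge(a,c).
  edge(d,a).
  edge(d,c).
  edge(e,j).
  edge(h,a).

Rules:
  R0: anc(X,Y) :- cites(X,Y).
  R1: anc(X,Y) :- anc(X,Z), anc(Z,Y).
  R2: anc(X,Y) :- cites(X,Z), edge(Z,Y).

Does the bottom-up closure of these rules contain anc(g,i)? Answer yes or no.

round 1: derive anc(a,i) via R0 from cites(a,i)
round 1: derive anc(c,e) via R0 from cites(c,e)
round 1: derive anc(c,i) via R0 from cites(c,i)
round 1: derive anc(d,j) via R0 from cites(d,j)
round 1: derive anc(e,c) via R0 from cites(e,c)
round 1: derive anc(g,h) via R0 from cites(g,h)
round 1: derive anc(h,c) via R0 from cites(h,c)
round 1: derive anc(h,h) via R0 from cites(h,h)
round 1: derive anc(j,a) via R0 from cites(j,a)
round 1: derive anc(j,i) via R0 from cites(j,i)
round 1: derive anc(j,j) via R0 from cites(j,j)
round 1: derive anc(c,j) via R2 from cites(c,e), edge(e,j)
round 1: derive anc(g,a) via R2 from cites(g,h), edge(h,a)
round 1: derive anc(h,a) via R2 from cites(h,h), edge(h,a)
round 1: derive anc(j,c) via R2 from cites(j,a), edge(a,c)
round 2: derive anc(c,a) via R1 from anc(c,j), anc(j,a)
round 2: derive anc(c,c) via R1 from anc(c,e), anc(e,c)
round 2: derive anc(d,a) via R1 from anc(d,j), anc(j,a)
round 2: derive anc(d,c) via R1 from anc(d,j), anc(j,c)
round 2: derive anc(d,i) via R1 from anc(d,j), anc(j,i)
round 2: derive anc(e,e) via R1 from anc(e,c), anc(c,e)
round 2: derive anc(e,i) via R1 from anc(e,c), anc(c,i)
round 2: derive anc(e,j) via R1 from anc(e,c), anc(c,j)
round 2: derive anc(g,c) via R1 from anc(g,h), anc(h,c)
round 2: derive anc(g,i) via R1 from anc(g,a), anc(a,i)
round 2: derive anc(h,e) via R1 from anc(h,c), anc(c,e)
round 2: derive anc(h,i) via R1 from anc(h,a), anc(a,i)
round 2: derive anc(h,j) via R1 from anc(h,c), anc(c,j)
round 2: derive anc(j,e) via R1 from anc(j,c), anc(c,e)
round 3: derive anc(d,e) via R1 from anc(d,c), anc(c,e)
round 3: derive anc(e,a) via R1 from anc(e,c), anc(c,a)
round 3: derive anc(g,e) via R1 from anc(g,c), anc(c,e)
round 3: derive anc(g,j) via R1 from anc(g,c), anc(c,j)

yes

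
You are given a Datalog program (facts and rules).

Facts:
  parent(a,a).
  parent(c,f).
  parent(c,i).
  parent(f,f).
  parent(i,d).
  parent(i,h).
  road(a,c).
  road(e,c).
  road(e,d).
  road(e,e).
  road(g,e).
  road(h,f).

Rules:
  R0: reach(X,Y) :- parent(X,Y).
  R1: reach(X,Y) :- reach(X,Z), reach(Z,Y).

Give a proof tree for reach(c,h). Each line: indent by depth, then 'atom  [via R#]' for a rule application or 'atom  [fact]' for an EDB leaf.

reach(c,h)  [via R1]
  reach(c,i)  [via R0]
    parent(c,i)  [fact]
  reach(i,h)  [via R0]
    parent(i,h)  [fact]

round 1: derive reach(a,a) via R0 from parent(a,a)
round 1: derive reach(c,f) via R0 from parent(c,f)
round 1: derive reach(c,i) via R0 from parent(c,i)
round 1: derive reach(f,f) via R0 from parent(f,f)
round 1: derive reach(i,d) via R0 from parent(i,d)
round 1: derive reach(i,h) via R0 from parent(i,h)
round 2: derive reach(c,d) via R1 from reach(c,i), reach(i,d)
round 2: derive reach(c,h) via R1 from reach(c,i), reach(i,h)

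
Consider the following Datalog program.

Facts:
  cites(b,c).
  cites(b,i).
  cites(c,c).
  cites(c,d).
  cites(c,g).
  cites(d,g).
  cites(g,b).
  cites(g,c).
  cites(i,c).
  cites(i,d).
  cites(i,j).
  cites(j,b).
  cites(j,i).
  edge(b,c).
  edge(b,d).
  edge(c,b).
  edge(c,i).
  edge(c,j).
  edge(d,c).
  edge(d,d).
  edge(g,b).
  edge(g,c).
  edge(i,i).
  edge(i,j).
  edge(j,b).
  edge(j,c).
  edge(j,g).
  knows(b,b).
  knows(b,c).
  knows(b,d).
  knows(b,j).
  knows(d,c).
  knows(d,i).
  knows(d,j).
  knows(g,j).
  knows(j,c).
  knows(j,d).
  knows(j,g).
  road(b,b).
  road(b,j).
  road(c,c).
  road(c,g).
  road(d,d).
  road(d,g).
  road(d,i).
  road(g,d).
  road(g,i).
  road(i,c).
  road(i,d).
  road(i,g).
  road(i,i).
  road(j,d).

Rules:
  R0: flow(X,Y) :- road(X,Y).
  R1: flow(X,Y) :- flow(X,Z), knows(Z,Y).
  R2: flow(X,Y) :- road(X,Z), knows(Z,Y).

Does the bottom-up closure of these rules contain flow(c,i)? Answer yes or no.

round 1: derive flow(b,b) via R0 from road(b,b)
round 1: derive flow(b,j) via R0 from road(b,j)
round 1: derive flow(c,c) via R0 from road(c,c)
round 1: derive flow(c,g) via R0 from road(c,g)
round 1: derive flow(d,d) via R0 from road(d,d)
round 1: derive flow(d,g) via R0 from road(d,g)
round 1: derive flow(d,i) via R0 from road(d,i)
round 1: derive flow(g,d) via R0 from road(g,d)
round 1: derive flow(g,i) via R0 from road(g,i)
round 1: derive flow(i,c) via R0 from road(i,c)
round 1: derive flow(i,d) via R0 from road(i,d)
round 1: derive flow(i,g) via R0 from road(i,g)
round 1: derive flow(i,i) via R0 from road(i,i)
round 1: derive flow(j,d) via R0 from road(j,d)
round 1: derive flow(b,c) via R2 from road(b,b), knows(b,c)
round 1: derive flow(b,d) via R2 from road(b,b), knows(b,d)
round 1: derive flow(b,g) via R2 from road(b,j), knows(j,g)
round 1: derive flow(c,j) via R2 from road(c,g), knows(g,j)
round 1: derive flow(d,c) via R2 from road(d,d), knows(d,c)
round 1: derive flow(d,j) via R2 from road(d,d), knows(d,j)
round 1: derive flow(g,c) via R2 from road(g,d), knows(d,c)
round 1: derive flow(g,j) via R2 from road(g,d), knows(d,j)
round 1: derive flow(i,j) via R2 from road(i,d), knows(d,j)
round 1: derive flow(j,c) via R2 from road(j,d), knows(d,c)
round 1: derive flow(j,i) via R2 from road(j,d), knows(d,i)
round 1: derive flow(j,j) via R2 from road(j,d), knows(d,j)
round 2: derive flow(b,i) via R1 from flow(b,d), knows(d,i)
round 2: derive flow(c,d) via R1 from flow(c,j), knows(j,d)
round 2: derive flow(g,g) via R1 from flow(g,j), knows(j,g)
round 2: derive flow(j,g) via R1 from flow(j,j), knows(j,g)
round 3: derive flow(c,i) via R1 from flow(c,d), knows(d,i)

yes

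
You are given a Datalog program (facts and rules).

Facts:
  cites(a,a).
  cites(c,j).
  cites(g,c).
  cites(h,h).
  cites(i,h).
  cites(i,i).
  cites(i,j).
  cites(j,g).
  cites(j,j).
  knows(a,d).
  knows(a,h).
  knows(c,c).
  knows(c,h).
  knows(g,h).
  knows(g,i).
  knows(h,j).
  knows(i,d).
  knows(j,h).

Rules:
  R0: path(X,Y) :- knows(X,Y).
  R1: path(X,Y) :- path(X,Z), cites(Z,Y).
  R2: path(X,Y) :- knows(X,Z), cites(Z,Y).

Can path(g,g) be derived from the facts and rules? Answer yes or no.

yes

round 1: derive path(a,d) via R0 from knows(a,d)
round 1: derive path(a,h) via R0 from knows(a,h)
round 1: derive path(c,c) via R0 from knows(c,c)
round 1: derive path(c,h) via R0 from knows(c,h)
round 1: derive path(g,h) via R0 from knows(g,h)
round 1: derive path(g,i) via R0 from knows(g,i)
round 1: derive path(h,j) via R0 from knows(h,j)
round 1: derive path(i,d) via R0 from knows(i,d)
round 1: derive path(j,h) via R0 from knows(j,h)
round 1: derive path(c,j) via R2 from knows(c,c), cites(c,j)
round 1: derive path(g,j) via R2 from knows(g,i), cites(i,j)
round 1: derive path(h,g) via R2 from knows(h,j), cites(j,g)
round 2: derive path(c,g) via R1 from path(c,j), cites(j,g)
round 2: derive path(g,g) via R1 from path(g,j), cites(j,g)
round 2: derive path(h,c) via R1 from path(h,g), cites(g,c)
round 3: derive path(g,c) via R1 from path(g,g), cites(g,c)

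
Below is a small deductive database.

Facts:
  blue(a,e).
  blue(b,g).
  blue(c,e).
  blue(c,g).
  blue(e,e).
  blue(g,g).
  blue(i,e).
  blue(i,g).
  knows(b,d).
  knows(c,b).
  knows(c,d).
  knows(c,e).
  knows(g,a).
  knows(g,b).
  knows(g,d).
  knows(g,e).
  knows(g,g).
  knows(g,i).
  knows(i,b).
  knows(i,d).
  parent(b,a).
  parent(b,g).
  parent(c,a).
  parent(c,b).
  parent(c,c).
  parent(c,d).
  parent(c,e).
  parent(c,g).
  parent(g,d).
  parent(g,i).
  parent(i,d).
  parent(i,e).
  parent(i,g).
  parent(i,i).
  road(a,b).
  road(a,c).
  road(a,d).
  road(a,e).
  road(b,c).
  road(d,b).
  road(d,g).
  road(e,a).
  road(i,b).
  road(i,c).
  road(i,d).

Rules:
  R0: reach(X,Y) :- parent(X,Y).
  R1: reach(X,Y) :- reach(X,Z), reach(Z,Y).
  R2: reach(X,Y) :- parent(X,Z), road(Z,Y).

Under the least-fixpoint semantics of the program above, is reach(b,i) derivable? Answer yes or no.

round 1: derive reach(b,a) via R0 from parent(b,a)
round 1: derive reach(b,g) via R0 from parent(b,g)
round 1: derive reach(c,a) via R0 from parent(c,a)
round 1: derive reach(c,b) via R0 from parent(c,b)
round 1: derive reach(c,c) via R0 from parent(c,c)
round 1: derive reach(c,d) via R0 from parent(c,d)
round 1: derive reach(c,e) via R0 from parent(c,e)
round 1: derive reach(c,g) via R0 from parent(c,g)
round 1: derive reach(g,d) via R0 from parent(g,d)
round 1: derive reach(g,i) via R0 from parent(g,i)
round 1: derive reach(i,d) via R0 from parent(i,d)
round 1: derive reach(i,e) via R0 from parent(i,e)
round 1: derive reach(i,g) via R0 from parent(i,g)
round 1: derive reach(i,i) via R0 from parent(i,i)
round 1: derive reach(b,b) via R2 from parent(b,a), road(a,b)
round 1: derive reach(b,c) via R2 from parent(b,a), road(a,c)
round 1: derive reach(b,d) via R2 from parent(b,a), road(a,d)
round 1: derive reach(b,e) via R2 from parent(b,a), road(a,e)
round 1: derive reach(g,b) via R2 from parent(g,d), road(d,b)
round 1: derive reach(g,c) via R2 from parent(g,i), road(i,c)
round 1: derive reach(g,g) via R2 from parent(g,d), road(d,g)
round 1: derive reach(i,a) via R2 from parent(i,e), road(e,a)
round 1: derive reach(i,b) via R2 from parent(i,d), road(d,b)
round 1: derive reach(i,c) via R2 from parent(i,i), road(i,c)
round 2: derive reach(b,i) via R1 from reach(b,g), reach(g,i)
round 2: derive reach(c,i) via R1 from reach(c,g), reach(g,i)
round 2: derive reach(g,a) via R1 from reach(g,b), reach(b,a)
round 2: derive reach(g,e) via R1 from reach(g,b), reach(b,e)

yes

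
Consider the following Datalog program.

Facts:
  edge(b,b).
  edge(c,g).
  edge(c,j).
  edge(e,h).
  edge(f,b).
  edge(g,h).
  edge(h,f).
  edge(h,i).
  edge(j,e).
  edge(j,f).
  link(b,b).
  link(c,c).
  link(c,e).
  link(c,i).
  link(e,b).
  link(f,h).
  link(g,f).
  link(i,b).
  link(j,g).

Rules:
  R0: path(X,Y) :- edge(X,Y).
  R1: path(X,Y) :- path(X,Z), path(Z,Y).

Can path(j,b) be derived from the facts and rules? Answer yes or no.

round 1: derive path(b,b) via R0 from edge(b,b)
round 1: derive path(c,g) via R0 from edge(c,g)
round 1: derive path(c,j) via R0 from edge(c,j)
round 1: derive path(e,h) via R0 from edge(e,h)
round 1: derive path(f,b) via R0 from edge(f,b)
round 1: derive path(g,h) via R0 from edge(g,h)
round 1: derive path(h,f) via R0 from edge(h,f)
round 1: derive path(h,i) via R0 from edge(h,i)
round 1: derive path(j,e) via R0 from edge(j,e)
round 1: derive path(j,f) via R0 from edge(j,f)
round 2: derive path(c,e) via R1 from path(c,j), path(j,e)
round 2: derive path(c,f) via R1 from path(c,j), path(j,f)
round 2: derive path(c,h) via R1 from path(c,g), path(g,h)
round 2: derive path(e,f) via R1 from path(e,h), path(h,f)
round 2: derive path(e,i) via R1 from path(e,h), path(h,i)
round 2: derive path(g,f) via R1 from path(g,h), path(h,f)
round 2: derive path(g,i) via R1 from path(g,h), path(h,i)
round 2: derive path(h,b) via R1 from path(h,f), path(f,b)
round 2: derive path(j,b) via R1 from path(j,f), path(f,b)
round 2: derive path(j,h) via R1 from path(j,e), path(e,h)
round 3: derive path(c,b) via R1 from path(c,f), path(f,b)
round 3: derive path(c,i) via R1 from path(c,e), path(e,i)
round 3: derive path(e,b) via R1 from path(e,f), path(f,b)
round 3: derive path(g,b) via R1 from path(g,f), path(f,b)
round 3: derive path(j,i) via R1 from path(j,e), path(e,i)

yes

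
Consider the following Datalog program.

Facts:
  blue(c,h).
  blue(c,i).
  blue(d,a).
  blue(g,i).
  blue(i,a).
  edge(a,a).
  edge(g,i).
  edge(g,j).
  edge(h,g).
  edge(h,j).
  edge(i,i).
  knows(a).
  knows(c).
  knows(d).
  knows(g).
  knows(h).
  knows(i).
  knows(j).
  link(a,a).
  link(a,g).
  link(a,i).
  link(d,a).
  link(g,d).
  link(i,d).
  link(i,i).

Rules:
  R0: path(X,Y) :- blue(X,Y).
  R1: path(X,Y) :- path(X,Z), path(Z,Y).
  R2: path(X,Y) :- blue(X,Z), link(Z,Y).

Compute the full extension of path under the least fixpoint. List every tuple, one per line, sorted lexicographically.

round 1: derive path(c,h) via R0 from blue(c,h)
round 1: derive path(c,i) via R0 from blue(c,i)
round 1: derive path(d,a) via R0 from blue(d,a)
round 1: derive path(g,i) via R0 from blue(g,i)
round 1: derive path(i,a) via R0 from blue(i,a)
round 1: derive path(c,d) via R2 from blue(c,i), link(i,d)
round 1: derive path(d,g) via R2 from blue(d,a), link(a,g)
round 1: derive path(d,i) via R2 from blue(d,a), link(a,i)
round 1: derive path(g,d) via R2 from blue(g,i), link(i,d)
round 1: derive path(i,g) via R2 from blue(i,a), link(a,g)
round 1: derive path(i,i) via R2 from blue(i,a), link(a,i)
round 2: derive path(c,a) via R1 from path(c,d), path(d,a)
round 2: derive path(c,g) via R1 from path(c,d), path(d,g)
round 2: derive path(d,d) via R1 from path(d,g), path(g,d)
round 2: derive path(g,a) via R1 from path(g,d), path(d,a)
round 2: derive path(g,g) via R1 from path(g,d), path(d,g)
round 2: derive path(i,d) via R1 from path(i,g), path(g,d)

path(c,a)
path(c,d)
path(c,g)
path(c,h)
path(c,i)
path(d,a)
path(d,d)
path(d,g)
path(d,i)
path(g,a)
path(g,d)
path(g,g)
path(g,i)
path(i,a)
path(i,d)
path(i,g)
path(i,i)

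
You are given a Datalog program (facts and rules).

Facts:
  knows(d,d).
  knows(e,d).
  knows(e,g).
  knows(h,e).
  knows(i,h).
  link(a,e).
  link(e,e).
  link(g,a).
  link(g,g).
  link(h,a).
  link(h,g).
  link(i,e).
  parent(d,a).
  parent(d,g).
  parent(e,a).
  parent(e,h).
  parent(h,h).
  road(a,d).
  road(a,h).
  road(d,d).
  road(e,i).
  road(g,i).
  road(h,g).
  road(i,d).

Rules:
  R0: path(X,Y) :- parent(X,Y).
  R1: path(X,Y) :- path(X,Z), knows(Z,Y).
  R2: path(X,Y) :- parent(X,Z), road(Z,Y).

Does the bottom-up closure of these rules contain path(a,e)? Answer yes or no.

no

round 1: derive path(d,a) via R0 from parent(d,a)
round 1: derive path(d,g) via R0 from parent(d,g)
round 1: derive path(e,a) via R0 from parent(e,a)
round 1: derive path(e,h) via R0 from parent(e,h)
round 1: derive path(h,h) via R0 from parent(h,h)
round 1: derive path(d,d) via R2 from parent(d,a), road(a,d)
round 1: derive path(d,h) via R2 from parent(d,a), road(a,h)
round 1: derive path(d,i) via R2 from parent(d,g), road(g,i)
round 1: derive path(e,d) via R2 from parent(e,a), road(a,d)
round 1: derive path(e,g) via R2 from parent(e,h), road(h,g)
round 1: derive path(h,g) via R2 from parent(h,h), road(h,g)
round 2: derive path(d,e) via R1 from path(d,h), knows(h,e)
round 2: derive path(e,e) via R1 from path(e,h), knows(h,e)
round 2: derive path(h,e) via R1 from path(h,h), knows(h,e)
round 3: derive path(h,d) via R1 from path(h,e), knows(e,d)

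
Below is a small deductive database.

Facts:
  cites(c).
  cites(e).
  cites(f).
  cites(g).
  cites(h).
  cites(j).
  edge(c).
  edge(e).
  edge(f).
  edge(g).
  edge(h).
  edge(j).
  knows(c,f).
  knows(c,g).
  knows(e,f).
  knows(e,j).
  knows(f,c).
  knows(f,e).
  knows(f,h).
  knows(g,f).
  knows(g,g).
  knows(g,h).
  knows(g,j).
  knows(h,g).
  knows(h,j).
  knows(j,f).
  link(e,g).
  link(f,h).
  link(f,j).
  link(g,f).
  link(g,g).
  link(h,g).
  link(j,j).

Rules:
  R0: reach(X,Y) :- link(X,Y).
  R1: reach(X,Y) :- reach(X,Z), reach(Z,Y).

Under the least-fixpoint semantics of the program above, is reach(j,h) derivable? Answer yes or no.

round 1: derive reach(e,g) via R0 from link(e,g)
round 1: derive reach(f,h) via R0 from link(f,h)
round 1: derive reach(f,j) via R0 from link(f,j)
round 1: derive reach(g,f) via R0 from link(g,f)
round 1: derive reach(g,g) via R0 from link(g,g)
round 1: derive reach(h,g) via R0 from link(h,g)
round 1: derive reach(j,j) via R0 from link(j,j)
round 2: derive reach(e,f) via R1 from reach(e,g), reach(g,f)
round 2: derive reach(f,g) via R1 from reach(f,h), reach(h,g)
round 2: derive reach(g,h) via R1 from reach(g,f), reach(f,h)
round 2: derive reach(g,j) via R1 from reach(g,f), reach(f,j)
round 2: derive reach(h,f) via R1 from reach(h,g), reach(g,f)
round 3: derive reach(e,h) via R1 from reach(e,f), reach(f,h)
round 3: derive reach(e,j) via R1 from reach(e,f), reach(f,j)
round 3: derive reach(f,f) via R1 from reach(f,g), reach(g,f)
round 3: derive reach(h,h) via R1 from reach(h,f), reach(f,h)
round 3: derive reach(h,j) via R1 from reach(h,f), reach(f,j)

no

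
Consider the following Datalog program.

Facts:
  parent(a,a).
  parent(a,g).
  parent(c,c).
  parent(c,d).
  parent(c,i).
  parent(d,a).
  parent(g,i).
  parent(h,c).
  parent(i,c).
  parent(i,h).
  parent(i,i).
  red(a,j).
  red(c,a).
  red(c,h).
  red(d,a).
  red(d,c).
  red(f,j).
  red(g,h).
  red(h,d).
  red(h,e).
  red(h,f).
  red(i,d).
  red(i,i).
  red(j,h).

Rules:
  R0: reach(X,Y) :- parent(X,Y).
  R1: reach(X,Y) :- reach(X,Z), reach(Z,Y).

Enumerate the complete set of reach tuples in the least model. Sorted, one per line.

reach(a,a)
reach(a,c)
reach(a,d)
reach(a,g)
reach(a,h)
reach(a,i)
reach(c,a)
reach(c,c)
reach(c,d)
reach(c,g)
reach(c,h)
reach(c,i)
reach(d,a)
reach(d,c)
reach(d,d)
reach(d,g)
reach(d,h)
reach(d,i)
reach(g,a)
reach(g,c)
reach(g,d)
reach(g,g)
reach(g,h)
reach(g,i)
reach(h,a)
reach(h,c)
reach(h,d)
reach(h,g)
reach(h,h)
reach(h,i)
reach(i,a)
reach(i,c)
reach(i,d)
reach(i,g)
reach(i,h)
reach(i,i)

round 1: derive reach(a,a) via R0 from parent(a,a)
round 1: derive reach(a,g) via R0 from parent(a,g)
round 1: derive reach(c,c) via R0 from parent(c,c)
round 1: derive reach(c,d) via R0 from parent(c,d)
round 1: derive reach(c,i) via R0 from parent(c,i)
round 1: derive reach(d,a) via R0 from parent(d,a)
round 1: derive reach(g,i) via R0 from parent(g,i)
round 1: derive reach(h,c) via R0 from parent(h,c)
round 1: derive reach(i,c) via R0 from parent(i,c)
round 1: derive reach(i,h) via R0 from parent(i,h)
round 1: derive reach(i,i) via R0 from parent(i,i)
round 2: derive reach(a,i) via R1 from reach(a,g), reach(g,i)
round 2: derive reach(c,a) via R1 from reach(c,d), reach(d,a)
round 2: derive reach(c,h) via R1 from reach(c,i), reach(i,h)
round 2: derive reach(d,g) via R1 from reach(d,a), reach(a,g)
round 2: derive reach(g,c) via R1 from reach(g,i), reach(i,c)
round 2: derive reach(g,h) via R1 from reach(g,i), reach(i,h)
round 2: derive reach(h,d) via R1 from reach(h,c), reach(c,d)
round 2: derive reach(h,i) via R1 from reach(h,c), reach(c,i)
round 2: derive reach(i,d) via R1 from reach(i,c), reach(c,d)
round 3: derive reach(a,c) via R1 from reach(a,g), reach(g,c)
round 3: derive reach(a,d) via R1 from reach(a,i), reach(i,d)
round 3: derive reach(a,h) via R1 from reach(a,g), reach(g,h)
round 3: derive reach(c,g) via R1 from reach(c,a), reach(a,g)
round 3: derive reach(d,c) via R1 from reach(d,g), reach(g,c)
round 3: derive reach(d,h) via R1 from reach(d,g), reach(g,h)
round 3: derive reach(d,i) via R1 from reach(d,a), reach(a,i)
round 3: derive reach(g,a) via R1 from reach(g,c), reach(c,a)
round 3: derive reach(g,d) via R1 from reach(g,c), reach(c,d)
round 3: derive reach(h,a) via R1 from reach(h,c), reach(c,a)
round 3: derive reach(h,g) via R1 from reach(h,d), reach(d,g)
round 3: derive reach(h,h) via R1 from reach(h,c), reach(c,h)
round 3: derive reach(i,a) via R1 from reach(i,c), reach(c,a)
round 3: derive reach(i,g) via R1 from reach(i,d), reach(d,g)
round 4: derive reach(d,d) via R1 from reach(d,a), reach(a,d)
round 4: derive reach(g,g) via R1 from reach(g,a), reach(a,g)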